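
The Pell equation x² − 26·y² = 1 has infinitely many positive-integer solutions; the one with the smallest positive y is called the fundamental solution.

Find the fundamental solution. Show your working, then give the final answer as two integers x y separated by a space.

d=26: √d = [5; 10] (ℓ=1, odd), read p_1/q_1
i=0: a=5 ⇒ p=5, q=1
i=1: a=10 ⇒ p=51, q=10
fundamental: x₁=51, y₁=10  (since 2601 − 26·100 = 1)

51 10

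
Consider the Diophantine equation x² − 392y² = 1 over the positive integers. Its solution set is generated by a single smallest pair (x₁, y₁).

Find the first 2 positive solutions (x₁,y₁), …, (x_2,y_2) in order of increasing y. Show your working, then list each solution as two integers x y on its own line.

d=392: √d = [19; 1,3,1,38] (ℓ=4, even), read p_3/q_3
k=0  a_k=19  p_k/q_k = 19/1
…
k=2  a_k=3  p_k/q_k = 79/4
k=3  a_k=1  p_k/q_k = 99/5
(x₁, y₁) = (99, 5);  99² − 392·5² = 1 ✓
k=2:  x_2 = 99·99+392·5·5 = 19601,  y_2 = 99·5+5·99 = 990

99 5
19601 990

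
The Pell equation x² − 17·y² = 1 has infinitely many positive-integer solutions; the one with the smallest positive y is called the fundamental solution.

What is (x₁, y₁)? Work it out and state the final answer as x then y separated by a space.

d=17: √d = [4; 8] (ℓ=1, odd), read p_1/q_1
k=0  a_k=4  p_k/q_k = 4/1
k=1  a_k=8  p_k/q_k = 33/8
fundamental: x₁=33, y₁=8  (since 1089 − 17·64 = 1)

33 8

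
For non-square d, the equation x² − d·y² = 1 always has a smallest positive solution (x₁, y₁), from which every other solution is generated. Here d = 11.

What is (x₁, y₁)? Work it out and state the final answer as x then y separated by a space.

√11 = [3; 3,6, …], period ℓ=2 (even) → k=1
a_0=3:  p_0=3·1+0=3,  q_0=3·0+1=1
a_1=3:  p_1=3·3+1=10,  q_1=3·1+0=3
(x₁, y₁) = (10, 3);  10² − 11·3² = 1 ✓

10 3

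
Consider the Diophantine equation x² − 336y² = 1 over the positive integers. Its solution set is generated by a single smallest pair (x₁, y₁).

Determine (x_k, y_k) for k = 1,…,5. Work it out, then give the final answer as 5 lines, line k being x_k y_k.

[18; 3,36] for √336; ℓ=2 ⇒ convergent index 1
a_0=18:  p_0=18·1+0=18,  q_0=18·0+1=1
a_1=3:  p_1=3·18+1=55,  q_1=3·1+0=3
fundamental: x₁=55, y₁=3  (since 3025 − 336·9 = 1)
(x_2, y_2) = (55·55 + 336·3·3, 55·3 + 3·55) = (6049, 330)
(x_3, y_3) = (55·6049 + 336·3·330, 55·330 + 3·6049) = (665335, 36297)
(x_4, y_4) = (55·665335 + 336·3·36297, 55·36297 + 3·665335) = (73180801, 3992340)
(x_5, y_5) = (55·73180801 + 336·3·3992340, 55·3992340 + 3·73180801) = (8049222775, 439121103)

55 3
6049 330
665335 36297
73180801 3992340
8049222775 439121103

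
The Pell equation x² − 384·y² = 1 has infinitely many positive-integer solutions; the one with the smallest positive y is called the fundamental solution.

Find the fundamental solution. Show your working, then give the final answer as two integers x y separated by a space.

√384 → a₀=19, period (1,1,2,9,2,1,1,38); ℓ=8 even so k=7
a_0=19:  p_0=19·1+0=19,  q_0=19·0+1=1
…
a_2=1:  p_2=1·20+19=39,  q_2=1·1+1=2
…
a_4=9:  p_4=9·98+39=921,  q_4=9·5+2=47
a_5=2:  p_5=2·921+98=1940,  q_5=2·47+5=99
a_6=1:  p_6=1·1940+921=2861,  q_6=1·99+47=146
a_7=1:  p_7=1·2861+1940=4801,  q_7=1·146+99=245
(x₁, y₁) = (4801, 245);  4801² − 384·245² = 1 ✓

4801 245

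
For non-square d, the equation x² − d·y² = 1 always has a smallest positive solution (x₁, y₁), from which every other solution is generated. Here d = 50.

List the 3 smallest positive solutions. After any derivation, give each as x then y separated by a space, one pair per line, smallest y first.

√50 → a₀=7, period (14); ℓ=1 odd so k=1
step 0: (7, 1)  from 7·(1,0) + (0,1)
step 1: (99, 14)  from 14·(7,1) + (1,0)
→ (99, 14).  Check: 99²=9801, 50·14²=9800, difference 1.
(x_2, y_2) = (99·99 + 50·14·14, 99·14 + 14·99) = (19601, 2772)
(x_3, y_3) = (99·19601 + 50·14·2772, 99·2772 + 14·19601) = (3880899, 548842)

99 14
19601 2772
3880899 548842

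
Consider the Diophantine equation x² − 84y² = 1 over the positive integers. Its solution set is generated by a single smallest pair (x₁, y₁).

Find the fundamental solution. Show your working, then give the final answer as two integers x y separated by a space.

55 6

√84 = [9; 6,18, …], period ℓ=2 (even) → k=1
step 0: (9, 1)  from 9·(1,0) + (0,1)
step 1: (55, 6)  from 6·(9,1) + (1,0)
fundamental: x₁=55, y₁=6  (since 3025 − 84·36 = 1)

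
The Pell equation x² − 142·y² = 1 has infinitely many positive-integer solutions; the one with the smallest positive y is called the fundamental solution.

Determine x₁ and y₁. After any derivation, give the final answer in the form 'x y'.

[11; 1,10,1,22] for √142; ℓ=4 ⇒ convergent index 3
k=0  a_k=11  p_k/q_k = 11/1
k=1  a_k=1  p_k/q_k = 12/1
k=2  a_k=10  p_k/q_k = 131/11
k=3  a_k=1  p_k/q_k = 143/12
fundamental: x₁=143, y₁=12  (since 20449 − 142·144 = 1)

143 12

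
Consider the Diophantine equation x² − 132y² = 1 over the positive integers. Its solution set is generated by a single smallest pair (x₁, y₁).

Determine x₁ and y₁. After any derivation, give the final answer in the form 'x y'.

23 2

√132 → a₀=11, period (2,22); ℓ=2 even so k=1
i=0: a=11 ⇒ p=11, q=1
i=1: a=2 ⇒ p=23, q=2
→ (23, 2).  Check: 23²=529, 132·2²=528, difference 1.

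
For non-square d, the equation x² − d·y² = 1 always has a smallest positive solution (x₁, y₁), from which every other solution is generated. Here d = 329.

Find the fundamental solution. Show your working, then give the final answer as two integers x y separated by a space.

√329 = [18; 7,4,2,1,1,4,1,1,2,4,7,36, …], period ℓ=12 (even) → k=11
a_0=18:  p_0=18·1+0=18,  q_0=18·0+1=1
a_1=7:  p_1=7·18+1=127,  q_1=7·1+0=7
a_2=4:  p_2=4·127+18=526,  q_2=4·7+1=29
a_3=2:  p_3=2·526+127=1179,  q_3=2·29+7=65
…
a_6=4:  p_6=4·2884+1705=13241,  q_6=4·159+94=730
a_7=1:  p_7=1·13241+2884=16125,  q_7=1·730+159=889
…
a_10=4:  p_10=4·74857+29366=328794,  q_10=4·4127+1619=18127
a_11=7:  p_11=7·328794+74857=2376415,  q_11=7·18127+4127=131016
(x₁, y₁) = (2376415, 131016);  2376415² − 329·131016² = 1 ✓

2376415 131016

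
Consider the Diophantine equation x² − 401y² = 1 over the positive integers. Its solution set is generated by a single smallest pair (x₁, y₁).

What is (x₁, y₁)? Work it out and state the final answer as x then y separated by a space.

801 40

d=401: √d = [20; 40] (ℓ=1, odd), read p_1/q_1
i=0: a=20 ⇒ p=20, q=1
i=1: a=40 ⇒ p=801, q=40
(x₁, y₁) = (801, 40);  801² − 401·40² = 1 ✓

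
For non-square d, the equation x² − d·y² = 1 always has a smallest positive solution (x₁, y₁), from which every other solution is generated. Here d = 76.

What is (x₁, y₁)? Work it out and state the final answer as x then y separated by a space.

[8; 1,2,1,1,5,4,5,1,1,2,1,16] for √76; ℓ=12 ⇒ convergent index 11
k=0  a_k=8  p_k/q_k = 8/1
…
k=2  a_k=2  p_k/q_k = 26/3
…
k=4  a_k=1  p_k/q_k = 61/7
…
k=6  a_k=4  p_k/q_k = 1421/163
k=7  a_k=5  p_k/q_k = 7445/854
k=8  a_k=1  p_k/q_k = 8866/1017
…
k=10  a_k=2  p_k/q_k = 41488/4759
k=11  a_k=1  p_k/q_k = 57799/6630
(x₁, y₁) = (57799, 6630);  57799² − 76·6630² = 1 ✓

57799 6630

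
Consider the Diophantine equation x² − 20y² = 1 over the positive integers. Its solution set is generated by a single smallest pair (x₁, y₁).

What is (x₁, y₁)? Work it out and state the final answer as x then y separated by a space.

[4; 2,8] for √20; ℓ=2 ⇒ convergent index 1
i=0: a=4 ⇒ p=4, q=1
i=1: a=2 ⇒ p=9, q=2
→ (9, 2).  Check: 9²=81, 20·2²=80, difference 1.

9 2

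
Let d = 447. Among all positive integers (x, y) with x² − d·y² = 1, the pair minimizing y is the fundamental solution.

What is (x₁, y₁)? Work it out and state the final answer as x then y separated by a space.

148 7

√447 = [21; 7,42, …], period ℓ=2 (even) → k=1
a_0=21:  p_0=21·1+0=21,  q_0=21·0+1=1
a_1=7:  p_1=7·21+1=148,  q_1=7·1+0=7
→ (148, 7).  Check: 148²=21904, 447·7²=21903, difference 1.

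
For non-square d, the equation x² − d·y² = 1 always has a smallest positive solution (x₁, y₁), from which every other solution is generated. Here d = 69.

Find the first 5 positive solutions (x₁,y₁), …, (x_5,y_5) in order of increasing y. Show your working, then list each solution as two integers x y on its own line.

7775 936
120901249 14554800
1880014414175 226327139064
29234224019520001 3519386997890400
454592181623521601375 54726467590868580936

[8; 3,3,1,4,1,3,3,16] for √69; ℓ=8 ⇒ convergent index 7
a_0=8:  p_0=8·1+0=8,  q_0=8·0+1=1
a_1=3:  p_1=3·8+1=25,  q_1=3·1+0=3
…
a_3=1:  p_3=1·83+25=108,  q_3=1·10+3=13
a_4=4:  p_4=4·108+83=515,  q_4=4·13+10=62
a_5=1:  p_5=1·515+108=623,  q_5=1·62+13=75
a_6=3:  p_6=3·623+515=2384,  q_6=3·75+62=287
a_7=3:  p_7=3·2384+623=7775,  q_7=3·287+75=936
→ (7775, 936).  Check: 7775²=60450625, 69·936²=60450624, difference 1.
(7775+936√69)^2 = 120901249 + 14554800√69
(7775+936√69)^3 = 1880014414175 + 226327139064√69
(7775+936√69)^4 = 29234224019520001 + 3519386997890400√69
(7775+936√69)^5 = 454592181623521601375 + 54726467590868580936√69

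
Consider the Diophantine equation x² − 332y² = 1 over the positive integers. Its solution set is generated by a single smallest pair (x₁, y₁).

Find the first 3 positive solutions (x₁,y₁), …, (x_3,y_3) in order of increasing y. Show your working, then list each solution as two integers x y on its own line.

13447 738
361643617 19847772
9726043422151 533785979430

√332 → a₀=18, period (4,1,1,8,1,1,4,36); ℓ=8 even so k=7
a_0=18:  p_0=18·1+0=18,  q_0=18·0+1=1
a_1=4:  p_1=4·18+1=73,  q_1=4·1+0=4
a_2=1:  p_2=1·73+18=91,  q_2=1·4+1=5
…
a_4=8:  p_4=8·164+91=1403,  q_4=8·9+5=77
a_5=1:  p_5=1·1403+164=1567,  q_5=1·77+9=86
a_6=1:  p_6=1·1567+1403=2970,  q_6=1·86+77=163
a_7=4:  p_7=4·2970+1567=13447,  q_7=4·163+86=738
fundamental: x₁=13447, y₁=738  (since 180821809 − 332·544644 = 1)
(x_2, y_2) = (13447·13447 + 332·738·738, 13447·738 + 738·13447) = (361643617, 19847772)
(x_3, y_3) = (13447·361643617 + 332·738·19847772, 13447·19847772 + 738·361643617) = (9726043422151, 533785979430)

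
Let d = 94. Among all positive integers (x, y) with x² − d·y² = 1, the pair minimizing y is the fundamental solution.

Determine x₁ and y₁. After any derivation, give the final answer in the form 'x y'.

√94 = [9; 1,2,3,1,1,…,2,1,18, …], period ℓ=16 (even) → k=15
i=0: a=9 ⇒ p=9, q=1
…
i=2: a=2 ⇒ p=29, q=3
…
i=7: a=1 ⇒ p=1464, q=151
…
i=10: a=5 ⇒ p=85038, q=8771
i=11: a=1 ⇒ p=99455, q=10258
…
i=14: a=2 ⇒ p=1490361, q=153719
i=15: a=1 ⇒ p=2143295, q=221064
→ (2143295, 221064).  Check: 2143295²=4593713457025, 94·221064²=4593713457024, difference 1.

2143295 221064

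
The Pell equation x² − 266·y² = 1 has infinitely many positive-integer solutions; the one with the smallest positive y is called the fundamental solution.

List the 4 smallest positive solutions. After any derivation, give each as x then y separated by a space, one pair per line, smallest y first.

[16; 3,4,3,32] for √266; ℓ=4 ⇒ convergent index 3
k=0  a_k=16  p_k/q_k = 16/1
…
k=2  a_k=4  p_k/q_k = 212/13
k=3  a_k=3  p_k/q_k = 685/42
fundamental: x₁=685, y₁=42  (since 469225 − 266·1764 = 1)
(x_2, y_2) = (685·685 + 266·42·42, 685·42 + 42·685) = (938449, 57540)
(x_3, y_3) = (685·938449 + 266·42·57540, 685·57540 + 42·938449) = (1285674445, 78829758)
(x_4, y_4) = (685·1285674445 + 266·42·78829758, 685·78829758 + 42·1285674445) = (1761373051201, 107996710920)

685 42
938449 57540
1285674445 78829758
1761373051201 107996710920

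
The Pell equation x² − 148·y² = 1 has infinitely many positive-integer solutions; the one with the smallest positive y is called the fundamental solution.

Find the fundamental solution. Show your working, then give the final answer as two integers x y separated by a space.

[12; 6,24] for √148; ℓ=2 ⇒ convergent index 1
step 0: (12, 1)  from 12·(1,0) + (0,1)
step 1: (73, 6)  from 6·(12,1) + (1,0)
→ (73, 6).  Check: 73²=5329, 148·6²=5328, difference 1.

73 6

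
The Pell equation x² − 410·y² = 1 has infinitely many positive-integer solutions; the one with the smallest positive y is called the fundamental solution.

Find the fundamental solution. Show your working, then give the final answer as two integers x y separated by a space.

[20; 4,40] for √410; ℓ=2 ⇒ convergent index 1
step 0: (20, 1)  from 20·(1,0) + (0,1)
step 1: (81, 4)  from 4·(20,1) + (1,0)
(x₁, y₁) = (81, 4);  81² − 410·4² = 1 ✓

81 4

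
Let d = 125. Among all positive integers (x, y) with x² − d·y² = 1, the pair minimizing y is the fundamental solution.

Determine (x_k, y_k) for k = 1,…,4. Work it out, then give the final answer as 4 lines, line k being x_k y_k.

√125 = [11; 5,1,1,5,22, …], period ℓ=5 (odd) → k=9
i=0: a=11 ⇒ p=11, q=1
i=1: a=5 ⇒ p=56, q=5
…
i=3: a=1 ⇒ p=123, q=11
i=4: a=5 ⇒ p=682, q=61
i=5: a=22 ⇒ p=15127, q=1353
…
i=7: a=1 ⇒ p=91444, q=8179
i=8: a=1 ⇒ p=167761, q=15005
i=9: a=5 ⇒ p=930249, q=83204
fundamental: x₁=930249, y₁=83204  (since 865363202001 − 125·6922905616 = 1)
(x_2, y_2) = (930249·930249 + 125·83204·83204, 930249·83204 + 83204·930249) = (1730726404001, 154800875592)
(x_3, y_3) = (930249·1730726404001 + 125·83204·154800875592, 930249·154800875592 + 83204·1730726404001) = (3220013013190122249, 288006719437081612)
(x_4, y_4) = (930249·3220013013190122249 + 125·83204·288006719437081612, 930249·288006719437081612 + 83204·3220013013190122249) = (5990827771012465337616001, 535835925499096664087184)

930249 83204
1730726404001 154800875592
3220013013190122249 288006719437081612
5990827771012465337616001 535835925499096664087184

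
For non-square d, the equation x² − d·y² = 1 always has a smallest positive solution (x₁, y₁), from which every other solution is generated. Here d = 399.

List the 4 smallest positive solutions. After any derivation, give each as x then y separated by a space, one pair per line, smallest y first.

[19; 1,38] for √399; ℓ=2 ⇒ convergent index 1
k=0  a_k=19  p_k/q_k = 19/1
k=1  a_k=1  p_k/q_k = 20/1
→ (20, 1).  Check: 20²=400, 399·1²=399, difference 1.
n=2: (20,1)∘(20,1) = (20·20+399·1·1, 20·1+1·20) = (799,40)
n=3: (799,40)∘(20,1) = (20·799+399·1·40, 20·40+1·799) = (31940,1599)
n=4: (31940,1599)∘(20,1) = (20·31940+399·1·1599, 20·1599+1·31940) = (1276801,63920)

20 1
799 40
31940 1599
1276801 63920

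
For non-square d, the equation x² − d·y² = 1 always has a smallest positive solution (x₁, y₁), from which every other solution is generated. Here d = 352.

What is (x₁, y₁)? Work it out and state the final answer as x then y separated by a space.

[18; 1,3,5,9,5,3,1,36] for √352; ℓ=8 ⇒ convergent index 7
step 0: (18, 1)  from 18·(1,0) + (0,1)
step 1: (19, 1)  from 1·(18,1) + (1,0)
…
step 3: (394, 21)  from 5·(75,4) + (19,1)
…
step 6: (59118, 3151)  from 3·(18499,986) + (3621,193)
step 7: (77617, 4137)  from 1·(59118,3151) + (18499,986)
fundamental: x₁=77617, y₁=4137  (since 6024398689 − 352·17114769 = 1)

77617 4137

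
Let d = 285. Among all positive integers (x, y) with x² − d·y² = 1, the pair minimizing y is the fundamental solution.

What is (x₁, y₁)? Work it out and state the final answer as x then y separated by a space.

2431 144

d=285: √d = [16; 1,7,2,7,1,32] (ℓ=6, even), read p_5/q_5
a_0=16:  p_0=16·1+0=16,  q_0=16·0+1=1
a_1=1:  p_1=1·16+1=17,  q_1=1·1+0=1
…
a_4=7:  p_4=7·287+135=2144,  q_4=7·17+8=127
a_5=1:  p_5=1·2144+287=2431,  q_5=1·127+17=144
→ (2431, 144).  Check: 2431²=5909761, 285·144²=5909760, difference 1.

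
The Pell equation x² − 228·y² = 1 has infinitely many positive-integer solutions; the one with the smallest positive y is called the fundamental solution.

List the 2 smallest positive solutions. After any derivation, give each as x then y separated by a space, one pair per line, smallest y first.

[15; 10,30] for √228; ℓ=2 ⇒ convergent index 1
step 0: (15, 1)  from 15·(1,0) + (0,1)
step 1: (151, 10)  from 10·(15,1) + (1,0)
→ (151, 10).  Check: 151²=22801, 228·10²=22800, difference 1.
n=2: (151,10)∘(151,10) = (151·151+228·10·10, 151·10+10·151) = (45601,3020)

151 10
45601 3020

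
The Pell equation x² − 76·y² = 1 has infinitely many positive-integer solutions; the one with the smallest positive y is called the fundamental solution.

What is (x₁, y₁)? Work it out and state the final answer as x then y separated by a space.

d=76: √d = [8; 1,2,1,1,5,4,5,1,1,2,1,16] (ℓ=12, even), read p_11/q_11
i=0: a=8 ⇒ p=8, q=1
i=1: a=1 ⇒ p=9, q=1
i=2: a=2 ⇒ p=26, q=3
…
i=9: a=1 ⇒ p=16311, q=1871
i=10: a=2 ⇒ p=41488, q=4759
i=11: a=1 ⇒ p=57799, q=6630
→ (57799, 6630).  Check: 57799²=3340724401, 76·6630²=3340724400, difference 1.

57799 6630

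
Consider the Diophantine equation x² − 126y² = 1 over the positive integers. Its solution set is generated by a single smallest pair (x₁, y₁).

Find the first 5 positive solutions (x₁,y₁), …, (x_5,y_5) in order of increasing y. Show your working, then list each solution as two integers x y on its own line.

d=126: √d = [11; 4,2,4,22] (ℓ=4, even), read p_3/q_3
step 0: (11, 1)  from 11·(1,0) + (0,1)
step 1: (45, 4)  from 4·(11,1) + (1,0)
step 2: (101, 9)  from 2·(45,4) + (11,1)
step 3: (449, 40)  from 4·(101,9) + (45,4)
→ (449, 40).  Check: 449²=201601, 126·40²=201600, difference 1.
(449+40√126)^2 = 403201 + 35920√126
(449+40√126)^3 = 362074049 + 32256120√126
(449+40√126)^4 = 325142092801 + 28965959840√126
(449+40√126)^5 = 291977237261249 + 26011399680200√126

449 40
403201 35920
362074049 32256120
325142092801 28965959840
291977237261249 26011399680200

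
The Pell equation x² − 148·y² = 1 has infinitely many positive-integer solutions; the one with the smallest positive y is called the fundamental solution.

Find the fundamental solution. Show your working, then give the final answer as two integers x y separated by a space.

√148 → a₀=12, period (6,24); ℓ=2 even so k=1
i=0: a=12 ⇒ p=12, q=1
i=1: a=6 ⇒ p=73, q=6
fundamental: x₁=73, y₁=6  (since 5329 − 148·36 = 1)

73 6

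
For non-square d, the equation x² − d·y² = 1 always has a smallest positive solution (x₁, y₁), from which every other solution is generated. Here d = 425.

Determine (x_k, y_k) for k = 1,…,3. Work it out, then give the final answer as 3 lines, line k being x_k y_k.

143649 6968
41270070401 2001892464
11856808685922849 575139701115304

d=425: √d = [20; 1,1,1,1,1,1,40] (ℓ=7, odd), read p_13/q_13
i=0: a=20 ⇒ p=20, q=1
…
i=2: a=1 ⇒ p=41, q=2
…
i=5: a=1 ⇒ p=165, q=8
i=6: a=1 ⇒ p=268, q=13
i=7: a=40 ⇒ p=10885, q=528
i=8: a=1 ⇒ p=11153, q=541
…
i=12: a=1 ⇒ p=88420, q=4289
i=13: a=1 ⇒ p=143649, q=6968
(x₁, y₁) = (143649, 6968);  143649² − 425·6968² = 1 ✓
(x_2, y_2) = (143649·143649 + 425·6968·6968, 143649·6968 + 6968·143649) = (41270070401, 2001892464)
(x_3, y_3) = (143649·41270070401 + 425·6968·2001892464, 143649·2001892464 + 6968·41270070401) = (11856808685922849, 575139701115304)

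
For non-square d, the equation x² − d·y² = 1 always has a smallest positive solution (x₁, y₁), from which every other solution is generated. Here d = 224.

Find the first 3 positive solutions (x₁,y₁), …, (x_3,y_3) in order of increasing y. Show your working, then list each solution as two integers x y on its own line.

√224 = [14; 1,28, …], period ℓ=2 (even) → k=1
a_0=14:  p_0=14·1+0=14,  q_0=14·0+1=1
a_1=1:  p_1=1·14+1=15,  q_1=1·1+0=1
(x₁, y₁) = (15, 1);  15² − 224·1² = 1 ✓
(x_2, y_2) = (15·15 + 224·1·1, 15·1 + 1·15) = (449, 30)
(x_3, y_3) = (15·449 + 224·1·30, 15·30 + 1·449) = (13455, 899)

15 1
449 30
13455 899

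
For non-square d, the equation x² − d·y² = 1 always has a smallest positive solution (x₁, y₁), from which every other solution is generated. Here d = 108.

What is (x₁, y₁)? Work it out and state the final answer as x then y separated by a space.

1351 130

d=108: √d = [10; 2,1,1,4,1,1,2,20] (ℓ=8, even), read p_7/q_7
a_0=10:  p_0=10·1+0=10,  q_0=10·0+1=1
…
a_2=1:  p_2=1·21+10=31,  q_2=1·2+1=3
a_3=1:  p_3=1·31+21=52,  q_3=1·3+2=5
…
a_5=1:  p_5=1·239+52=291,  q_5=1·23+5=28
a_6=1:  p_6=1·291+239=530,  q_6=1·28+23=51
a_7=2:  p_7=2·530+291=1351,  q_7=2·51+28=130
(x₁, y₁) = (1351, 130);  1351² − 108·130² = 1 ✓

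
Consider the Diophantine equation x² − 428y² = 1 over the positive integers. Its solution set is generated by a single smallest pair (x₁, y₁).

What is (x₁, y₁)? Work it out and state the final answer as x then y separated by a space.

[20; 1,2,4,1,5,10,5,1,4,2,1,40] for √428; ℓ=12 ⇒ convergent index 11
k=0  a_k=20  p_k/q_k = 20/1
k=1  a_k=1  p_k/q_k = 21/1
k=2  a_k=2  p_k/q_k = 62/3
k=3  a_k=4  p_k/q_k = 269/13
k=4  a_k=1  p_k/q_k = 331/16
k=5  a_k=5  p_k/q_k = 1924/93
k=6  a_k=10  p_k/q_k = 19571/946
…
k=9  a_k=4  p_k/q_k = 577179/27899
k=10  a_k=2  p_k/q_k = 1273708/61567
k=11  a_k=1  p_k/q_k = 1850887/89466
fundamental: x₁=1850887, y₁=89466  (since 3425782686769 − 428·8004165156 = 1)

1850887 89466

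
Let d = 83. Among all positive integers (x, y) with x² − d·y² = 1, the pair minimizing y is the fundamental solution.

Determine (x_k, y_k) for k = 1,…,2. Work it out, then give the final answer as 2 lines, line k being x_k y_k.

[9; 9,18] for √83; ℓ=2 ⇒ convergent index 1
step 0: (9, 1)  from 9·(1,0) + (0,1)
step 1: (82, 9)  from 9·(9,1) + (1,0)
→ (82, 9).  Check: 82²=6724, 83·9²=6723, difference 1.
(82+9√83)^2 = 13447 + 1476√83

82 9
13447 1476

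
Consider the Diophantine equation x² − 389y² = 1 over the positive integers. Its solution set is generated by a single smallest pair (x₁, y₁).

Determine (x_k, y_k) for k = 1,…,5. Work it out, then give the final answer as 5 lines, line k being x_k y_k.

√389 → a₀=19, period (1,2,1,1,1,1,2,1,38); ℓ=9 odd so k=17
a_0=19:  p_0=19·1+0=19,  q_0=19·0+1=1
a_1=1:  p_1=1·19+1=20,  q_1=1·1+0=1
a_2=2:  p_2=2·20+19=59,  q_2=2·1+1=3
…
a_5=1:  p_5=1·138+79=217,  q_5=1·7+4=11
a_6=1:  p_6=1·217+138=355,  q_6=1·11+7=18
a_7=2:  p_7=2·355+217=927,  q_7=2·18+11=47
a_8=1:  p_8=1·927+355=1282,  q_8=1·47+18=65
…
a_10=1:  p_10=1·49643+1282=50925,  q_10=1·2517+65=2582
…
a_13=1:  p_13=1·202418+151493=353911,  q_13=1·10263+7681=17944
a_14=1:  p_14=1·353911+202418=556329,  q_14=1·17944+10263=28207
…
a_16=2:  p_16=2·910240+556329=2376809,  q_16=2·46151+28207=120509
a_17=1:  p_17=1·2376809+910240=3287049,  q_17=1·120509+46151=166660
(x₁, y₁) = (3287049, 166660);  3287049² − 389·166660² = 1 ✓
(x_2, y_2) = (3287049·3287049 + 389·166660·166660, 3287049·166660 + 166660·3287049) = (21609382256801, 1095639172680)
(x_3, y_3) = (3287049·21609382256801 + 389·166660·1095639172680, 3287049·1095639172680 + 166660·21609382256801) = (142062196675667653449, 7202839293837075980)
(x_4, y_4) = (3287049·142062196675667653449 + 389·166660·7202839293837075980, 3287049·7202839293837075980 + 166660·142062196675667653449) = (933930803041091759821507201, 47352171395934637886793360)
(x_5, y_5) = (3287049·933930803041091759821507201 + 389·166660·47352171395934637886793360, 3287049·47352171395934637886793360 + 166660·933930803041091759821507201) = (6139752624410693193862375179426249, 311297815269663908222998617313300)

3287049 166660
21609382256801 1095639172680
142062196675667653449 7202839293837075980
933930803041091759821507201 47352171395934637886793360
6139752624410693193862375179426249 311297815269663908222998617313300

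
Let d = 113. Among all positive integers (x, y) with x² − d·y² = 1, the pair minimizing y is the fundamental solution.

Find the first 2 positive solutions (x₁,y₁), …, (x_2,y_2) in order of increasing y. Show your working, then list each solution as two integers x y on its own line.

1204353 113296
2900932297217 272896754976

[10; 1,1,1,2,2,1,1,1,20] for √113; ℓ=9 ⇒ convergent index 17
k=0  a_k=10  p_k/q_k = 10/1
k=1  a_k=1  p_k/q_k = 11/1
k=2  a_k=1  p_k/q_k = 21/2
k=3  a_k=1  p_k/q_k = 32/3
k=4  a_k=2  p_k/q_k = 85/8
k=5  a_k=2  p_k/q_k = 202/19
k=6  a_k=1  p_k/q_k = 287/27
k=7  a_k=1  p_k/q_k = 489/46
k=8  a_k=1  p_k/q_k = 776/73
…
k=10  a_k=1  p_k/q_k = 16785/1579
k=11  a_k=1  p_k/q_k = 32794/3085
k=12  a_k=1  p_k/q_k = 49579/4664
k=13  a_k=2  p_k/q_k = 131952/12413
…
k=15  a_k=1  p_k/q_k = 445435/41903
k=16  a_k=1  p_k/q_k = 758918/71393
k=17  a_k=1  p_k/q_k = 1204353/113296
→ (1204353, 113296).  Check: 1204353²=1450466148609, 113·113296²=1450466148608, difference 1.
(1204353+113296√113)^2 = 2900932297217 + 272896754976√113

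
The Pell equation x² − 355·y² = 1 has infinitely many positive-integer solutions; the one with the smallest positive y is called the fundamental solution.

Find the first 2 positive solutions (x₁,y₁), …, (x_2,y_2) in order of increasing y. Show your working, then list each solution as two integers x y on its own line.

d=355: √d = [18; 1,5,3,3,1,6,1,3,3,5,1,36] (ℓ=12, even), read p_11/q_11
step 0: (18, 1)  from 18·(1,0) + (0,1)
step 1: (19, 1)  from 1·(18,1) + (1,0)
step 2: (113, 6)  from 5·(19,1) + (18,1)
step 3: (358, 19)  from 3·(113,6) + (19,1)
…
step 5: (1545, 82)  from 1·(1187,63) + (358,19)
step 6: (10457, 555)  from 6·(1545,82) + (1187,63)
…
step 10: (803418, 42641)  from 5·(151391,8035) + (46463,2466)
step 11: (954809, 50676)  from 1·(803418,42641) + (151391,8035)
(x₁, y₁) = (954809, 50676);  954809² − 355·50676² = 1 ✓
n=2: (954809,50676)∘(954809,50676) = (954809·954809+355·50676·50676, 954809·50676+50676·954809) = (1823320452961,96771801768)

954809 50676
1823320452961 96771801768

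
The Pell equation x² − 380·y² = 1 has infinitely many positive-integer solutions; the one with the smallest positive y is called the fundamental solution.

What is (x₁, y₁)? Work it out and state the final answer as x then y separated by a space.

d=380: √d = [19; 2,38] (ℓ=2, even), read p_1/q_1
k=0  a_k=19  p_k/q_k = 19/1
k=1  a_k=2  p_k/q_k = 39/2
fundamental: x₁=39, y₁=2  (since 1521 − 380·4 = 1)

39 2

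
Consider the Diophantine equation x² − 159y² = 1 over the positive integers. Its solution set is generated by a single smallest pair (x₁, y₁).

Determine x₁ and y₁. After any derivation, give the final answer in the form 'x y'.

d=159: √d = [12; 1,1,1,1,3,1,1,1,1,24] (ℓ=10, even), read p_9/q_9
step 0: (12, 1)  from 12·(1,0) + (0,1)
…
step 3: (38, 3)  from 1·(25,2) + (13,1)
step 4: (63, 5)  from 1·(38,3) + (25,2)
step 5: (227, 18)  from 3·(63,5) + (38,3)
…
step 8: (807, 64)  from 1·(517,41) + (290,23)
step 9: (1324, 105)  from 1·(807,64) + (517,41)
(x₁, y₁) = (1324, 105);  1324² − 159·105² = 1 ✓

1324 105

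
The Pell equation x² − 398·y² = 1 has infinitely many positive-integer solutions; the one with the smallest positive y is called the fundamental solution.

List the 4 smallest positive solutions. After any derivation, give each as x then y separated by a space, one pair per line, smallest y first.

399 20
318401 15960
254083599 12736060
202758393601 10163359920

[19; 1,18,1,38] for √398; ℓ=4 ⇒ convergent index 3
i=0: a=19 ⇒ p=19, q=1
i=1: a=1 ⇒ p=20, q=1
i=2: a=18 ⇒ p=379, q=19
i=3: a=1 ⇒ p=399, q=20
→ (399, 20).  Check: 399²=159201, 398·20²=159200, difference 1.
(399+20√398)^2 = 318401 + 15960√398
(399+20√398)^3 = 254083599 + 12736060√398
(399+20√398)^4 = 202758393601 + 10163359920√398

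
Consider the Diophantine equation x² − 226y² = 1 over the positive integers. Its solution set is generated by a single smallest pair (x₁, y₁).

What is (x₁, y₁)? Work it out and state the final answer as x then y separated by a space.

451 30

√226 = [15; 30, …], period ℓ=1 (odd) → k=1
step 0: (15, 1)  from 15·(1,0) + (0,1)
step 1: (451, 30)  from 30·(15,1) + (1,0)
(x₁, y₁) = (451, 30);  451² − 226·30² = 1 ✓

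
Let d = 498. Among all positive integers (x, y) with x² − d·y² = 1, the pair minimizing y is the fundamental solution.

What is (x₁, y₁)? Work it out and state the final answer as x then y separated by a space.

√498 → a₀=22, period (3,6,22,6,3,44); ℓ=6 even so k=5
i=0: a=22 ⇒ p=22, q=1
i=1: a=3 ⇒ p=67, q=3
i=2: a=6 ⇒ p=424, q=19
i=3: a=22 ⇒ p=9395, q=421
i=4: a=6 ⇒ p=56794, q=2545
i=5: a=3 ⇒ p=179777, q=8056
→ (179777, 8056).  Check: 179777²=32319769729, 498·8056²=32319769728, difference 1.

179777 8056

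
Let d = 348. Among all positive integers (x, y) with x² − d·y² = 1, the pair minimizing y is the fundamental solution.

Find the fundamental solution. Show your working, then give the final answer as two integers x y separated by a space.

1567 84

√348 = [18; 1,1,1,8,1,1,1,36, …], period ℓ=8 (even) → k=7
i=0: a=18 ⇒ p=18, q=1
…
i=6: a=1 ⇒ p=1026, q=55
i=7: a=1 ⇒ p=1567, q=84
→ (1567, 84).  Check: 1567²=2455489, 348·84²=2455488, difference 1.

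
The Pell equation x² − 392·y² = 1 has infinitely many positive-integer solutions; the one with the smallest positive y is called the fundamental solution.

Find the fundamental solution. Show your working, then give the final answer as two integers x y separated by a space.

[19; 1,3,1,38] for √392; ℓ=4 ⇒ convergent index 3
k=0  a_k=19  p_k/q_k = 19/1
k=1  a_k=1  p_k/q_k = 20/1
k=2  a_k=3  p_k/q_k = 79/4
k=3  a_k=1  p_k/q_k = 99/5
→ (99, 5).  Check: 99²=9801, 392·5²=9800, difference 1.

99 5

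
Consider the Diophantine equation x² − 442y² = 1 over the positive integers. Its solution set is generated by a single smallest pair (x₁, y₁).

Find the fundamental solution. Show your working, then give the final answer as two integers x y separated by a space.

883 42

d=442: √d = [21; 42] (ℓ=1, odd), read p_1/q_1
i=0: a=21 ⇒ p=21, q=1
i=1: a=42 ⇒ p=883, q=42
→ (883, 42).  Check: 883²=779689, 442·42²=779688, difference 1.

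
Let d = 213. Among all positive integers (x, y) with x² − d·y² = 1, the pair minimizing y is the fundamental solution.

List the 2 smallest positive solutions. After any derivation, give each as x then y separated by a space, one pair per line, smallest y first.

√213 → a₀=14, period (1,1,2,6,1,8,1,6,2,1,1,28); ℓ=12 even so k=11
i=0: a=14 ⇒ p=14, q=1
…
i=3: a=2 ⇒ p=73, q=5
…
i=5: a=1 ⇒ p=540, q=37
i=6: a=8 ⇒ p=4787, q=328
i=7: a=1 ⇒ p=5327, q=365
…
i=9: a=2 ⇒ p=78825, q=5401
i=10: a=1 ⇒ p=115574, q=7919
i=11: a=1 ⇒ p=194399, q=13320
fundamental: x₁=194399, y₁=13320  (since 37790971201 − 213·177422400 = 1)
k=2:  x_2 = 194399·194399+213·13320·13320 = 75581942401,  y_2 = 194399·13320+13320·194399 = 5178789360

194399 13320
75581942401 5178789360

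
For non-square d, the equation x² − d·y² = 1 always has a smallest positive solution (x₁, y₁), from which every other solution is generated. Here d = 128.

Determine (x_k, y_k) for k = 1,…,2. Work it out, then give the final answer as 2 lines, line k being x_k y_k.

577 51
665857 58854

√128 = [11; 3,5,3,22, …], period ℓ=4 (even) → k=3
step 0: (11, 1)  from 11·(1,0) + (0,1)
…
step 2: (181, 16)  from 5·(34,3) + (11,1)
step 3: (577, 51)  from 3·(181,16) + (34,3)
fundamental: x₁=577, y₁=51  (since 332929 − 128·2601 = 1)
k=2:  x_2 = 577·577+128·51·51 = 665857,  y_2 = 577·51+51·577 = 58854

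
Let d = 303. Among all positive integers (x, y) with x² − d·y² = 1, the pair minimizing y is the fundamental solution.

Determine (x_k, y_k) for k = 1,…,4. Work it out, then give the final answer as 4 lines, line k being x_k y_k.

√303 → a₀=17, period (2,2,5,2,2,34); ℓ=6 even so k=5
step 0: (17, 1)  from 17·(1,0) + (0,1)
step 1: (35, 2)  from 2·(17,1) + (1,0)
step 2: (87, 5)  from 2·(35,2) + (17,1)
step 3: (470, 27)  from 5·(87,5) + (35,2)
step 4: (1027, 59)  from 2·(470,27) + (87,5)
step 5: (2524, 145)  from 2·(1027,59) + (470,27)
fundamental: x₁=2524, y₁=145  (since 6370576 − 303·21025 = 1)
k=2:  x_2 = 2524·2524+303·145·145 = 12741151,  y_2 = 2524·145+145·2524 = 731960
k=3:  x_3 = 2524·12741151+303·145·731960 = 64317327724,  y_3 = 2524·731960+145·12741151 = 3694933935
k=4:  x_4 = 2524·64317327724+303·145·3694933935 = 324673857609601,  y_4 = 2524·3694933935+145·64317327724 = 18652025771920

2524 145
12741151 731960
64317327724 3694933935
324673857609601 18652025771920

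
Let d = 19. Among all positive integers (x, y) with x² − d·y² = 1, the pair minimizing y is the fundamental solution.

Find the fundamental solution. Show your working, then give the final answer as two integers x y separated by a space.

√19 = [4; 2,1,3,1,2,8, …], period ℓ=6 (even) → k=5
i=0: a=4 ⇒ p=4, q=1
…
i=2: a=1 ⇒ p=13, q=3
…
i=4: a=1 ⇒ p=61, q=14
i=5: a=2 ⇒ p=170, q=39
fundamental: x₁=170, y₁=39  (since 28900 − 19·1521 = 1)

170 39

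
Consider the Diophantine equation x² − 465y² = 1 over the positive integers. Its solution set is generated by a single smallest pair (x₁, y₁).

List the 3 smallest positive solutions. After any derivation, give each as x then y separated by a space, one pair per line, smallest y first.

15871 736
503777281 23362112
15990898437631 741560158368

d=465: √d = [21; 1,1,3,2,2,2,3,1,1,42] (ℓ=10, even), read p_9/q_9
k=0  a_k=21  p_k/q_k = 21/1
…
k=5  a_k=2  p_k/q_k = 841/39
…
k=7  a_k=3  p_k/q_k = 6922/321
k=8  a_k=1  p_k/q_k = 8949/415
k=9  a_k=1  p_k/q_k = 15871/736
(x₁, y₁) = (15871, 736);  15871² − 465·736² = 1 ✓
(x_2, y_2) = (15871·15871 + 465·736·736, 15871·736 + 736·15871) = (503777281, 23362112)
(x_3, y_3) = (15871·503777281 + 465·736·23362112, 15871·23362112 + 736·503777281) = (15990898437631, 741560158368)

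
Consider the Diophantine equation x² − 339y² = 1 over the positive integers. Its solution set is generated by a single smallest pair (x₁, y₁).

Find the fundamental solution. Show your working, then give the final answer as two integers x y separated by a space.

√339 → a₀=18, period (2,2,2,1,17,1,2,2,2,36); ℓ=10 even so k=9
k=0  a_k=18  p_k/q_k = 18/1
k=1  a_k=2  p_k/q_k = 37/2
…
k=6  a_k=1  p_k/q_k = 5855/318
…
k=8  a_k=2  p_k/q_k = 40359/2192
k=9  a_k=2  p_k/q_k = 97970/5321
→ (97970, 5321).  Check: 97970²=9598120900, 339·5321²=9598120899, difference 1.

97970 5321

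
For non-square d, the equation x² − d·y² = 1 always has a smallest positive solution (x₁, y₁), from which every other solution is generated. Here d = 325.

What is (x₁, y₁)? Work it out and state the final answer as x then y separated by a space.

649 36

d=325: √d = [18; 36] (ℓ=1, odd), read p_1/q_1
a_0=18:  p_0=18·1+0=18,  q_0=18·0+1=1
a_1=36:  p_1=36·18+1=649,  q_1=36·1+0=36
→ (649, 36).  Check: 649²=421201, 325·36²=421200, difference 1.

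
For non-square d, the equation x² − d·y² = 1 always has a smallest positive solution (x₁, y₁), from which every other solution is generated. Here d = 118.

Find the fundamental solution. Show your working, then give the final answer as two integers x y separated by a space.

306917 28254

[10; 1,6,3,2,10,2,3,6,1,20] for √118; ℓ=10 ⇒ convergent index 9
i=0: a=10 ⇒ p=10, q=1
i=1: a=1 ⇒ p=11, q=1
…
i=3: a=3 ⇒ p=239, q=22
…
i=6: a=2 ⇒ p=12112, q=1115
…
i=8: a=6 ⇒ p=264802, q=24377
i=9: a=1 ⇒ p=306917, q=28254
fundamental: x₁=306917, y₁=28254  (since 94198044889 − 118·798288516 = 1)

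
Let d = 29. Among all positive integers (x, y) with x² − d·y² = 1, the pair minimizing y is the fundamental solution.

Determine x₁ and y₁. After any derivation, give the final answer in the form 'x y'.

9801 1820

√29 = [5; 2,1,1,2,10, …], period ℓ=5 (odd) → k=9
k=0  a_k=5  p_k/q_k = 5/1
k=1  a_k=2  p_k/q_k = 11/2
k=2  a_k=1  p_k/q_k = 16/3
k=3  a_k=1  p_k/q_k = 27/5
k=4  a_k=2  p_k/q_k = 70/13
k=5  a_k=10  p_k/q_k = 727/135
…
k=8  a_k=1  p_k/q_k = 3775/701
k=9  a_k=2  p_k/q_k = 9801/1820
(x₁, y₁) = (9801, 1820);  9801² − 29·1820² = 1 ✓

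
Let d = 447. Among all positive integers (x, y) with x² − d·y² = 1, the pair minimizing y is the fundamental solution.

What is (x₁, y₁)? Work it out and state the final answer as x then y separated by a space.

√447 → a₀=21, period (7,42); ℓ=2 even so k=1
step 0: (21, 1)  from 21·(1,0) + (0,1)
step 1: (148, 7)  from 7·(21,1) + (1,0)
→ (148, 7).  Check: 148²=21904, 447·7²=21903, difference 1.

148 7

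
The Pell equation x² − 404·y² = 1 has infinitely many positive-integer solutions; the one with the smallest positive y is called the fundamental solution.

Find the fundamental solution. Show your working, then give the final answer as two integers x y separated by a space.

201 10

d=404: √d = [20; 10,40] (ℓ=2, even), read p_1/q_1
a_0=20:  p_0=20·1+0=20,  q_0=20·0+1=1
a_1=10:  p_1=10·20+1=201,  q_1=10·1+0=10
→ (201, 10).  Check: 201²=40401, 404·10²=40400, difference 1.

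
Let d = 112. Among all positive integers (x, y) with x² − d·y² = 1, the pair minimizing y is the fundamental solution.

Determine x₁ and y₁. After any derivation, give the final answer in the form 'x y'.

127 12

√112 = [10; 1,1,2,1,1,20, …], period ℓ=6 (even) → k=5
step 0: (10, 1)  from 10·(1,0) + (0,1)
…
step 4: (74, 7)  from 1·(53,5) + (21,2)
step 5: (127, 12)  from 1·(74,7) + (53,5)
→ (127, 12).  Check: 127²=16129, 112·12²=16128, difference 1.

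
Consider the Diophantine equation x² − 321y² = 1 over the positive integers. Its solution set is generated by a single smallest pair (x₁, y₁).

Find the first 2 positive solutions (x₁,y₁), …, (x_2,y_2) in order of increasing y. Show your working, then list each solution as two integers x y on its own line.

215 12
92449 5160

d=321: √d = [17; 1,10,1,34] (ℓ=4, even), read p_3/q_3
a_0=17:  p_0=17·1+0=17,  q_0=17·0+1=1
a_1=1:  p_1=1·17+1=18,  q_1=1·1+0=1
a_2=10:  p_2=10·18+17=197,  q_2=10·1+1=11
a_3=1:  p_3=1·197+18=215,  q_3=1·11+1=12
fundamental: x₁=215, y₁=12  (since 46225 − 321·144 = 1)
(x_2, y_2) = (215·215 + 321·12·12, 215·12 + 12·215) = (92449, 5160)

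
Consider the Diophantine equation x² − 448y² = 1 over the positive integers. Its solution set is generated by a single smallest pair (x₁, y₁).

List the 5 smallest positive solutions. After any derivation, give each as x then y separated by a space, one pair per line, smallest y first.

127 6
32257 1524
8193151 387090
2081028097 98319336
528572943487 24972724254

d=448: √d = [21; 6,42] (ℓ=2, even), read p_1/q_1
k=0  a_k=21  p_k/q_k = 21/1
k=1  a_k=6  p_k/q_k = 127/6
→ (127, 6).  Check: 127²=16129, 448·6²=16128, difference 1.
n=2: (127,6)∘(127,6) = (127·127+448·6·6, 127·6+6·127) = (32257,1524)
n=3: (32257,1524)∘(127,6) = (127·32257+448·6·1524, 127·1524+6·32257) = (8193151,387090)
n=4: (8193151,387090)∘(127,6) = (127·8193151+448·6·387090, 127·387090+6·8193151) = (2081028097,98319336)
n=5: (2081028097,98319336)∘(127,6) = (127·2081028097+448·6·98319336, 127·98319336+6·2081028097) = (528572943487,24972724254)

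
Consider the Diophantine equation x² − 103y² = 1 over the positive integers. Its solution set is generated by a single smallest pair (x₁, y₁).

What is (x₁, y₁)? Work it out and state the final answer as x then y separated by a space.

[10; 6,1,2,1,1,9,1,1,2,1,6,20] for √103; ℓ=12 ⇒ convergent index 11
i=0: a=10 ⇒ p=10, q=1
…
i=3: a=2 ⇒ p=203, q=20
i=4: a=1 ⇒ p=274, q=27
…
i=8: a=1 ⇒ p=9611, q=947
…
i=10: a=1 ⇒ p=33877, q=3338
i=11: a=6 ⇒ p=227528, q=22419
→ (227528, 22419).  Check: 227528²=51768990784, 103·22419²=51768990783, difference 1.

227528 22419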